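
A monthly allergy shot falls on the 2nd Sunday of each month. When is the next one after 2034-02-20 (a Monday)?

February 2034 starts on a Wednesday; its first Sunday is the 5th, so the 2nd Sunday is the 12th — 2034-02-12.
That is not after 2034-02-20, so look at March 2034.
March 2034 starts on a Wednesday; its first Sunday is the 5th, so the 2nd Sunday is the 12th — 2034-03-12.

2034-03-12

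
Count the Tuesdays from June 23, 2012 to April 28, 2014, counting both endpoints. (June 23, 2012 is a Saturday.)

96

June 23, 2012 is a Saturday; the first Tuesday on or after it is June 26, 2012 (3 days later).
From June 26, 2012 to April 28, 2014: 188 + 365 + 118 = 671 days (rest of 2012, 2013, to April 28, 2014 in 2014).
671 ÷ 7 = 95 full weeks with remainder 6, so 95 more Tuesdays after the first → 96.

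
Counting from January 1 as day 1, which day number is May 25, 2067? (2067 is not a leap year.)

Days in months before May: 31 + 28 + 31 + 30 = 120.
Plus 25 days into May → day 145.

145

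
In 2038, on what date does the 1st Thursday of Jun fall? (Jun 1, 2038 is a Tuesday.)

Jun 2038 begins on a Tuesday, so the first Thursday is Jun 3 (2 days later).

Jun 3, 2038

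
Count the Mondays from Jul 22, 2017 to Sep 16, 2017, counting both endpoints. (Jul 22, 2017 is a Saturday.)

8

Jul 22, 2017 is a Saturday; the first Monday on or after it is Jul 24, 2017 (2 days later).
From Jul 24, 2017 to Sep 16, 2017: 7 + 31 + 16 = 54 days (rest of Jul, Aug, Sep).
54 ÷ 7 = 7 full weeks with remainder 5, so 7 more Mondays after the first → 8.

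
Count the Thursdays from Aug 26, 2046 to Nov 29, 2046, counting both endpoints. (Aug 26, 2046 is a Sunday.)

14

Aug 26, 2046 is a Sunday; the first Thursday on or after it is Aug 30, 2046 (4 days later).
From Aug 30, 2046 to Nov 29, 2046: 1 + 30 + 31 + 29 = 91 days (rest of Aug, Sep, Oct, Nov).
91 ÷ 7 = 13 full weeks with remainder 0, so 13 more Thursdays after the first → 14.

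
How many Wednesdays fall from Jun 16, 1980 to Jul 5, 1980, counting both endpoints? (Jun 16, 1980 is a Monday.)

3

Jun 16, 1980 is a Monday; the first Wednesday on or after it is Jun 18, 1980 (2 days later).
From Jun 18, 1980 to Jul 5, 1980: 12 + 5 = 17 days (rest of Jun, Jul).
17 ÷ 7 = 2 full weeks with remainder 3, so 2 more Wednesdays after the first → 3.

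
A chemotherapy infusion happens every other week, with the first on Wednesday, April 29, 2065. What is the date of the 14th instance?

The 14th occurrence is 13 intervals after the first: 13 × 14 = 182 days after April 29, 2065.
April has 30 days — 1 day to the end of April leaves 181.
May has 31 days (150 left).
June has 30 days (120 left).
July has 31 days (89 left).
August has 31 days (58 left).
September has 30 days (28 left).
28 days into October → October 28, 2065.

October 28, 2065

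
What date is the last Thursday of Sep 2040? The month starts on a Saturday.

Sep 27, 2040

Sep 2040 begins on a Saturday, so the first Thursday is Sep 6 (5 days later).
Sep 2040 has 30 days. Adding weeks: 6, 13, 20, 27 — the last one ≤ 30 is the 27th.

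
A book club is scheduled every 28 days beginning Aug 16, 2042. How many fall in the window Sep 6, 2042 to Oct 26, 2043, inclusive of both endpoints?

Occurrences land 28·i days after Aug 16, 2042 for i = 0, 1, 2, …
Sep 6, 2042 is 21 days after the start; 21 ÷ 28 = 0 remainder 21; since the remainder is 21, round up to i = 1. First occurrence in the window: #2 on Sep 13, 2042 (1×28 = 28 days in).
Oct 26, 2043 is 436 days after the start; 436 ÷ 28 = 15 remainder 16. Last occurrence in the window: #16 on Oct 10, 2043.
Occurrences #2 through #16: 15 in total.

15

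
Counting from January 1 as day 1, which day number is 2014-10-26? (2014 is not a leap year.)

299

Days in months before October: 31 + 28 + 31 + 30 + 31 + 30 + 31 + 31 + 30 = 273.
Plus 26 days into October → day 299.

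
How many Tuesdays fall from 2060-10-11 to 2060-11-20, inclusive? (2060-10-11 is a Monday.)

2060-10-11 is a Monday; the first Tuesday on or after it is 2060-10-12 (1 day later).
From 2060-10-12 to 2060-11-20: 19 + 20 = 39 days (rest of October, November).
39 ÷ 7 = 5 full weeks with remainder 4, so 5 more Tuesdays after the first → 6.

6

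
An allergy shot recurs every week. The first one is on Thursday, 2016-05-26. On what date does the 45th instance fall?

The 45th occurrence is 44 intervals after the first: 44 × 7 = 308 days after 2016-05-26.
May has 31 days — 5 days to the end of May leaves 303.
June has 30 days (273 left).
July has 31 days (242 left).
August has 31 days (211 left).
September has 30 days (181 left).
October has 31 days (150 left).
November has 30 days (120 left).
December has 31 days (89 left).
January has 31 days (58 left).
February has 28 days (30 left).
30 days into March → 2017-03-30.

2017-03-30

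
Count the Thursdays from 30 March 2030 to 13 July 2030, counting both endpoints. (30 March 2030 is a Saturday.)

15

30 March 2030 is a Saturday; the first Thursday on or after it is 4 April 2030 (5 days later).
From 4 April 2030 to 13 July 2030: 26 + 31 + 30 + 13 = 100 days (rest of April, May, June, July).
100 ÷ 7 = 14 full weeks with remainder 2, so 14 more Thursdays after the first → 15.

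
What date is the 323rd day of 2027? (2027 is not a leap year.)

November 19, 2027

January has 31 days (323 − 31 = 292 remain).
February has 28 days (292 − 28 = 264 remain).
March has 31 days (264 − 31 = 233 remain).
April has 30 days (233 − 30 = 203 remain).
May has 31 days (203 − 31 = 172 remain).
June has 30 days (172 − 30 = 142 remain).
July has 31 days (142 − 31 = 111 remain).
August has 31 days (111 − 31 = 80 remain).
September has 30 days (80 − 30 = 50 remain).
October has 31 days (50 − 31 = 19 remain).
19 into November → November 19.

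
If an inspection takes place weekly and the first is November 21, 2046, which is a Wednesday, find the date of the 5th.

December 19, 2046

The 5th occurrence is 4 intervals after the first: 4 × 7 = 28 days after November 21, 2046.
November has 30 days — 9 days to the end of November leaves 19.
19 days into December → December 19, 2046.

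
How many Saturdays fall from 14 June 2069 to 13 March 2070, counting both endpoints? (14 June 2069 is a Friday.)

39

14 June 2069 is a Friday; the first Saturday on or after it is 15 June 2069 (1 day later).
From 15 June 2069 to 13 March 2070: 15 + 31 + 31 + 30 + 31 + 30 + 31 + 31 + 28 + 13 = 271 days (rest of June, July, August, September, October, November, December, January, February, March).
271 ÷ 7 = 38 full weeks with remainder 5, so 38 more Saturdays after the first → 39.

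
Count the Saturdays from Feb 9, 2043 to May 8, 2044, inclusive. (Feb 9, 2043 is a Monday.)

65

Feb 9, 2043 is a Monday; the first Saturday on or after it is Feb 14, 2043 (5 days later).
From Feb 14, 2043 to May 8, 2044: 320 + 129 = 449 days (rest of 2043, to May 8, 2044 in 2044).
449 ÷ 7 = 64 full weeks with remainder 1, so 64 more Saturdays after the first → 65.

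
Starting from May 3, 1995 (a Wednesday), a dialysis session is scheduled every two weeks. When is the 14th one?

The 14th occurrence is 13 intervals after the first: 13 × 14 = 182 days after May 3, 1995.
May has 31 days — 28 days to the end of May leaves 154.
Jun has 30 days (124 left).
Jul has 31 days (93 left).
Aug has 31 days (62 left).
Sep has 30 days (32 left).
Oct has 31 days (1 left).
1 day into Nov → Nov 1, 1995.

Nov 1, 1995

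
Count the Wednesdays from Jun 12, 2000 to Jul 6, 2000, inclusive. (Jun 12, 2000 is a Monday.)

Jun 12, 2000 is a Monday; the first Wednesday on or after it is Jun 14, 2000 (2 days later).
From Jun 14, 2000 to Jul 6, 2000: 16 + 6 = 22 days (rest of Jun, Jul).
22 ÷ 7 = 3 full weeks with remainder 1, so 3 more Wednesdays after the first → 4.

4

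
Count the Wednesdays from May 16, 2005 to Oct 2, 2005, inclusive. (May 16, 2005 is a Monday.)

20

May 16, 2005 is a Monday; the first Wednesday on or after it is May 18, 2005 (2 days later).
From May 18, 2005 to Oct 2, 2005: 13 + 30 + 31 + 31 + 30 + 2 = 137 days (rest of May, Jun, Jul, Aug, Sep, Oct).
137 ÷ 7 = 19 full weeks with remainder 4, so 19 more Wednesdays after the first → 20.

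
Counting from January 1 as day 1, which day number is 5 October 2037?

278

Days in months before October: 31 + 28 + 31 + 30 + 31 + 30 + 31 + 31 + 30 = 273.
Plus 5 days into October → day 278.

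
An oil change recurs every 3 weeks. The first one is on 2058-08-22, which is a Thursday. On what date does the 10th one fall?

The 10th occurrence is 9 intervals after the first: 9 × 21 = 189 days after 2058-08-22.
August has 31 days — 9 days to the end of August leaves 180.
September has 30 days (150 left).
October has 31 days (119 left).
November has 30 days (89 left).
December has 31 days (58 left).
January has 31 days (27 left).
27 days into February → 2059-02-27.

2059-02-27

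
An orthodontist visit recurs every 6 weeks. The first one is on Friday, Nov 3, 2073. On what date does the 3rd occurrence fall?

The 3rd occurrence is 2 intervals after the first: 2 × 42 = 84 days after Nov 3, 2073.
Nov has 30 days — 27 days to the end of Nov leaves 57.
Dec has 31 days (26 left).
26 days into Jan → Jan 26, 2074.

Jan 26, 2074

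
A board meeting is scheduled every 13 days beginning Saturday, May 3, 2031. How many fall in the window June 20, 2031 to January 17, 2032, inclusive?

16

Occurrences land 13·i days after May 3, 2031 for i = 0, 1, 2, …
June 20, 2031 is 48 days after the start; 48 ÷ 13 = 3 remainder 9; since the remainder is 9, round up to i = 4. First occurrence in the window: #5 on June 24, 2031 (4×13 = 52 days in).
January 17, 2032 is 259 days after the start; 259 ÷ 13 = 19 remainder 12. Last occurrence in the window: #20 on January 5, 2032.
Occurrences #5 through #20: 16 in total.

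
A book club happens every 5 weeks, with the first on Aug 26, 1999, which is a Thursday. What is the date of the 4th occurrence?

Dec 9, 1999

The 4th occurrence is 3 intervals after the first: 3 × 35 = 105 days after Aug 26, 1999.
Aug has 31 days — 5 days to the end of Aug leaves 100.
Sep has 30 days (70 left).
Oct has 31 days (39 left).
Nov has 30 days (9 left).
9 days into Dec → Dec 9, 1999.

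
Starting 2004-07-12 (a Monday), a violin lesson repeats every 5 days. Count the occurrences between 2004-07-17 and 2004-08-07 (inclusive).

5

Occurrences land 5·i days after 2004-07-12 for i = 0, 1, 2, …
2004-07-17 is 5 days after the start; 5 ÷ 5 = 1 remainder 0. First occurrence in the window: #2 on 2004-07-17 (1×5 = 5 days in).
2004-08-07 is 26 days after the start; 26 ÷ 5 = 5 remainder 1. Last occurrence in the window: #6 on 2004-08-06.
Occurrences #2 through #6: 5 in total.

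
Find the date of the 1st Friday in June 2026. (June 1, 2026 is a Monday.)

2026-06-05

June 2026 begins on a Monday, so the first Friday is June 5 (4 days later).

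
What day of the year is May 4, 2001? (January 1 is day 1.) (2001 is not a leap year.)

124

Days in months before May: 31 + 28 + 31 + 30 = 120.
Plus 4 days into May → day 124.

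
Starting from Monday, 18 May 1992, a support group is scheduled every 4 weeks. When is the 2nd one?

The 2nd occurrence is 1 interval after the first: 1 × 28 = 28 days after 18 May 1992.
May has 31 days — 13 days to the end of May leaves 15.
15 days into June → 15 June 1992.

15 June 1992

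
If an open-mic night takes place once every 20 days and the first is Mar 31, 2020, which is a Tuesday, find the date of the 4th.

May 30, 2020

The 4th occurrence is 3 intervals after the first: 3 × 20 = 60 days after Mar 31, 2020.
Mar has 31 days — 0 days to the end of Mar leaves 60.
Apr has 30 days (30 left).
30 days into May → May 30, 2020.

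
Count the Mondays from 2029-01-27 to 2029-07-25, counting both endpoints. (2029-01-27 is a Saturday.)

26

2029-01-27 is a Saturday; the first Monday on or after it is 2029-01-29 (2 days later).
From 2029-01-29 to 2029-07-25: 2 + 28 + 31 + 30 + 31 + 30 + 25 = 177 days (rest of January, February, March, April, May, June, July).
177 ÷ 7 = 25 full weeks with remainder 2, so 25 more Mondays after the first → 26.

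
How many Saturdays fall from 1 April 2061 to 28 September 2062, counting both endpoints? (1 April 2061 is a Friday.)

78

1 April 2061 is a Friday; the first Saturday on or after it is 2 April 2061 (1 day later).
From 2 April 2061 to 28 September 2062: 273 + 271 = 544 days (rest of 2061, to 28 September 2062 in 2062).
544 ÷ 7 = 77 full weeks with remainder 5, so 77 more Saturdays after the first → 78.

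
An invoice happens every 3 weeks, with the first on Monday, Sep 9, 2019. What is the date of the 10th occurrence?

The 10th occurrence is 9 intervals after the first: 9 × 21 = 189 days after Sep 9, 2019.
Sep has 30 days — 21 days to the end of Sep leaves 168.
Oct has 31 days (137 left).
Nov has 30 days (107 left).
Dec has 31 days (76 left).
Jan has 31 days (45 left).
Feb has 29 days (16 left).
16 days into Mar → Mar 16, 2020.

Mar 16, 2020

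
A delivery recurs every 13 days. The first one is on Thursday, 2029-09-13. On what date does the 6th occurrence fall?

2029-11-17

The 6th occurrence is 5 intervals after the first: 5 × 13 = 65 days after 2029-09-13.
September has 30 days — 17 days to the end of September leaves 48.
October has 31 days (17 left).
17 days into November → 2029-11-17.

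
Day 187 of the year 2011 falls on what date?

January has 31 days (187 − 31 = 156 remain).
February has 28 days (156 − 28 = 128 remain).
March has 31 days (128 − 31 = 97 remain).
April has 30 days (97 − 30 = 67 remain).
May has 31 days (67 − 31 = 36 remain).
June has 30 days (36 − 30 = 6 remain).
6 into July → July 6.

6 July 2011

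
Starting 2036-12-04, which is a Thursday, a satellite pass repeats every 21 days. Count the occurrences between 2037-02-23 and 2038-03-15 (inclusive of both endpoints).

19

Occurrences land 21·i days after 2036-12-04 for i = 0, 1, 2, …
2037-02-23 is 81 days after the start; 81 ÷ 21 = 3 remainder 18; since the remainder is 18, round up to i = 4. First occurrence in the window: #5 on 2037-02-26 (4×21 = 84 days in).
2038-03-15 is 466 days after the start; 466 ÷ 21 = 22 remainder 4. Last occurrence in the window: #23 on 2038-03-11.
Occurrences #5 through #23: 19 in total.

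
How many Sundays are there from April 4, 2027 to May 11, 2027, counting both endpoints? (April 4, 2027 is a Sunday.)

6

April 4, 2027 is a Sunday; the first Sunday on or after it is April 4, 2027.
From April 4, 2027 to May 11, 2027: 26 + 11 = 37 days (rest of April, May).
37 ÷ 7 = 5 full weeks with remainder 2, so 5 more Sundays after the first → 6.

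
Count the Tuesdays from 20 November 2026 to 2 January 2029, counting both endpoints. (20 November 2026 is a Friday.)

111

20 November 2026 is a Friday; the first Tuesday on or after it is 24 November 2026 (4 days later).
From 24 November 2026 to 2 January 2029: 37 + 365 + 366 + 2 = 770 days (rest of 2026, 2027, 2028, to 2 January 2029 in 2029).
770 ÷ 7 = 110 full weeks with remainder 0, so 110 more Tuesdays after the first → 111.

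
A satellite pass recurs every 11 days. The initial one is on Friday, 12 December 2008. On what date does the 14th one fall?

4 May 2009

The 14th occurrence is 13 intervals after the first: 13 × 11 = 143 days after 12 December 2008.
December has 31 days — 19 days to the end of December leaves 124.
January has 31 days (93 left).
February has 28 days (65 left).
March has 31 days (34 left).
April has 30 days (4 left).
4 days into May → 4 May 2009.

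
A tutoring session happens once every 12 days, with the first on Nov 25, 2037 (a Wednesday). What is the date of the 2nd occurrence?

Dec 7, 2037

The 2nd occurrence is 1 interval after the first: 1 × 12 = 12 days after Nov 25, 2037.
Nov has 30 days — 5 days to the end of Nov leaves 7.
7 days into Dec → Dec 7, 2037.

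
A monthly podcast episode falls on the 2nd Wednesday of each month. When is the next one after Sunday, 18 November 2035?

November 2035 starts on a Thursday; its first Wednesday is the 7th, so the 2nd Wednesday is the 14th — 14 November 2035.
That is not after 18 November 2035, so look at December 2035.
December 2035 starts on a Saturday; its first Wednesday is the 5th, so the 2nd Wednesday is the 12th — 12 December 2035.

12 December 2035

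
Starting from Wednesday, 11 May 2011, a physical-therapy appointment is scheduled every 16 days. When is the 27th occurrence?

30 June 2012

The 27th occurrence is 26 intervals after the first: 26 × 16 = 416 days after 11 May 2011.
May has 31 days — 20 days to the end of May leaves 396.
June has 30 days (366 left).
July has 31 days (335 left).
August has 31 days (304 left).
September has 30 days (274 left).
October has 31 days (243 left).
November has 30 days (213 left).
December has 31 days (182 left).
January has 31 days (151 left).
February has 29 days (122 left).
March has 31 days (91 left).
April has 30 days (61 left).
May has 31 days (30 left).
30 days into June → 30 June 2012.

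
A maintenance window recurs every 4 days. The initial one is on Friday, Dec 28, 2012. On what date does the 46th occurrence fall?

The 46th occurrence is 45 intervals after the first: 45 × 4 = 180 days after Dec 28, 2012.
Dec has 31 days — 3 days to the end of Dec leaves 177.
Jan has 31 days (146 left).
Feb has 28 days (118 left).
Mar has 31 days (87 left).
Apr has 30 days (57 left).
May has 31 days (26 left).
26 days into Jun → Jun 26, 2013.

Jun 26, 2013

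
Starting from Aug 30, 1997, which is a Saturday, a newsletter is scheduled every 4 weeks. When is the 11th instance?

Jun 6, 1998

The 11th occurrence is 10 intervals after the first: 10 × 28 = 280 days after Aug 30, 1997.
Aug has 31 days — 1 day to the end of Aug leaves 279.
Sep has 30 days (249 left).
Oct has 31 days (218 left).
Nov has 30 days (188 left).
Dec has 31 days (157 left).
Jan has 31 days (126 left).
Feb has 28 days (98 left).
Mar has 31 days (67 left).
Apr has 30 days (37 left).
May has 31 days (6 left).
6 days into Jun → Jun 6, 1998.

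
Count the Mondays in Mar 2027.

5

Mar 1, 2027 is a Monday; the first Monday on or after it is Mar 1, 2027.
From Mar 1, 2027 to Mar 31, 2027 is 31 − 1 = 30 days.
30 ÷ 7 = 4 full weeks with remainder 2, so 4 more Mondays after the first → 5.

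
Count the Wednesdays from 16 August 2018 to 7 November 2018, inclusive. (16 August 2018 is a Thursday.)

16 August 2018 is a Thursday; the first Wednesday on or after it is 22 August 2018 (6 days later).
From 22 August 2018 to 7 November 2018: 9 + 30 + 31 + 7 = 77 days (rest of August, September, October, November).
77 ÷ 7 = 11 full weeks with remainder 0, so 11 more Wednesdays after the first → 12.

12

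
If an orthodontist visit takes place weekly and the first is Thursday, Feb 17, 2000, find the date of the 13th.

The 13th occurrence is 12 intervals after the first: 12 × 7 = 84 days after Feb 17, 2000.
Feb has 29 days — 12 days to the end of Feb leaves 72.
Mar has 31 days (41 left).
Apr has 30 days (11 left).
11 days into May → May 11, 2000.

May 11, 2000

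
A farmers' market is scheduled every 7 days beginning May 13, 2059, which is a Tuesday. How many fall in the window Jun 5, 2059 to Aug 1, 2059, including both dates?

8

Occurrences land 7·i days after May 13, 2059 for i = 0, 1, 2, …
Jun 5, 2059 is 23 days after the start; 23 ÷ 7 = 3 remainder 2; since the remainder is 2, round up to i = 4. First occurrence in the window: #5 on Jun 10, 2059 (4×7 = 28 days in).
Aug 1, 2059 is 80 days after the start; 80 ÷ 7 = 11 remainder 3. Last occurrence in the window: #12 on Jul 29, 2059.
Occurrences #5 through #12: 8 in total.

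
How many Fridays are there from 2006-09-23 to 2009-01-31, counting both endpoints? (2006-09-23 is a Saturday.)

123

2006-09-23 is a Saturday; the first Friday on or after it is 2006-09-29 (6 days later).
From 2006-09-29 to 2009-01-31: 93 + 365 + 366 + 31 = 855 days (rest of 2006, 2007, 2008, to 2009-01-31 in 2009).
855 ÷ 7 = 122 full weeks with remainder 1, so 122 more Fridays after the first → 123.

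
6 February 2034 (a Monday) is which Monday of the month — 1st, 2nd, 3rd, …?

Day 6 falls in week ⌈6/7⌉ of the month.
Days 1–7 hold the 1st Monday, 8–14 the 2nd, 15–21 the 3rd, 22–28 the 4th, 29–31 the 5th.
6 is in the range for the 1st.

1st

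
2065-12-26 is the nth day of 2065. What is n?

Days in months before December: 31 + 28 + 31 + 30 + 31 + 30 + 31 + 31 + 30 + 31 + 30 = 334.
Plus 26 days into December → day 360.

360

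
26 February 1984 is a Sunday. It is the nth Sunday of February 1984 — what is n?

4th

Day 26 falls in week ⌈26/7⌉ of the month.
Days 1–7 hold the 1st Sunday, 8–14 the 2nd, 15–21 the 3rd, 22–28 the 4th, 29–31 the 5th.
26 is in the range for the 4th.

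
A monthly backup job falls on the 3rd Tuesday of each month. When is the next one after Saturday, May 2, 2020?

May 2020 starts on a Friday; its first Tuesday is the 5th, so the 3rd Tuesday is the 19th — May 19, 2020.
May 19, 2020 is after May 2, 2020, so that is the next one.

May 19, 2020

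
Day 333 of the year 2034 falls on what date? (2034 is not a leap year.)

Jan has 31 days (333 − 31 = 302 remain).
Feb has 28 days (302 − 28 = 274 remain).
Mar has 31 days (274 − 31 = 243 remain).
Apr has 30 days (243 − 30 = 213 remain).
May has 31 days (213 − 31 = 182 remain).
Jun has 30 days (182 − 30 = 152 remain).
Jul has 31 days (152 − 31 = 121 remain).
Aug has 31 days (121 − 31 = 90 remain).
Sep has 30 days (90 − 30 = 60 remain).
Oct has 31 days (60 − 31 = 29 remain).
29 into Nov → Nov 29.

Nov 29, 2034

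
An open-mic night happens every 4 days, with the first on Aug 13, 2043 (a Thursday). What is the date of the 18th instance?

Oct 20, 2043

The 18th occurrence is 17 intervals after the first: 17 × 4 = 68 days after Aug 13, 2043.
Aug has 31 days — 18 days to the end of Aug leaves 50.
Sep has 30 days (20 left).
20 days into Oct → Oct 20, 2043.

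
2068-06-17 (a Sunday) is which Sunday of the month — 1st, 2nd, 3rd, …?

Day 17 falls in week ⌈17/7⌉ of the month.
Days 1–7 hold the 1st Sunday, 8–14 the 2nd, 15–21 the 3rd, 22–28 the 4th, 29–31 the 5th.
17 is in the range for the 3rd.

3rd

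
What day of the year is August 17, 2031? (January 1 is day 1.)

Days in months before August: 31 + 28 + 31 + 30 + 31 + 30 + 31 = 212.
Plus 17 days into August → day 229.

229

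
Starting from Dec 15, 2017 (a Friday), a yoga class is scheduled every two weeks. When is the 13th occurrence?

Jun 1, 2018

The 13th occurrence is 12 intervals after the first: 12 × 14 = 168 days after Dec 15, 2017.
Dec has 31 days — 16 days to the end of Dec leaves 152.
Jan has 31 days (121 left).
Feb has 28 days (93 left).
Mar has 31 days (62 left).
Apr has 30 days (32 left).
May has 31 days (1 left).
1 day into Jun → Jun 1, 2018.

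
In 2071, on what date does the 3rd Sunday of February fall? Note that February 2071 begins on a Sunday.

February 15, 2071

February 2071 begins on a Sunday, so the first Sunday is February 1.
The 3rd Sunday is 2 weeks later: 1 + 14 = 15.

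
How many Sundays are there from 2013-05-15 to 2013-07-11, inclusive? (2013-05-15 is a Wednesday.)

8

2013-05-15 is a Wednesday; the first Sunday on or after it is 2013-05-19 (4 days later).
From 2013-05-19 to 2013-07-11: 12 + 30 + 11 = 53 days (rest of May, June, July).
53 ÷ 7 = 7 full weeks with remainder 4, so 7 more Sundays after the first → 8.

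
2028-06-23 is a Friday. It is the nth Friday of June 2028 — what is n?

Day 23 falls in week ⌈23/7⌉ of the month.
Days 1–7 hold the 1st Friday, 8–14 the 2nd, 15–21 the 3rd, 22–28 the 4th, 29–31 the 5th.
23 is in the range for the 4th.

4th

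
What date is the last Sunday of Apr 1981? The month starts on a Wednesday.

Apr 26, 1981

Apr 1981 begins on a Wednesday, so the first Sunday is Apr 5 (4 days later).
Apr 1981 has 30 days. Adding weeks: 5, 12, 19, 26 — the last one ≤ 30 is the 26th.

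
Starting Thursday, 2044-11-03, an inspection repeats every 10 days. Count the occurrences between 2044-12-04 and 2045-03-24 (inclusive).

Occurrences land 10·i days after 2044-11-03 for i = 0, 1, 2, …
2044-12-04 is 31 days after the start; 31 ÷ 10 = 3 remainder 1; since the remainder is 1, round up to i = 4. First occurrence in the window: #5 on 2044-12-13 (4×10 = 40 days in).
2045-03-24 is 141 days after the start; 141 ÷ 10 = 14 remainder 1. Last occurrence in the window: #15 on 2045-03-23.
Occurrences #5 through #15: 11 in total.

11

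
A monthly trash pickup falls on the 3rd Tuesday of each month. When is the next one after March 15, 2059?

March 2059 starts on a Saturday; its first Tuesday is the 4th, so the 3rd Tuesday is the 18th — March 18, 2059.
March 18, 2059 is after March 15, 2059, so that is the next one.

March 18, 2059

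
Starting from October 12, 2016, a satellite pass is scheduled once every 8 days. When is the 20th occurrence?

The 20th occurrence is 19 intervals after the first: 19 × 8 = 152 days after October 12, 2016.
October has 31 days — 19 days to the end of October leaves 133.
November has 30 days (103 left).
December has 31 days (72 left).
January has 31 days (41 left).
February has 28 days (13 left).
13 days into March → March 13, 2017.

March 13, 2017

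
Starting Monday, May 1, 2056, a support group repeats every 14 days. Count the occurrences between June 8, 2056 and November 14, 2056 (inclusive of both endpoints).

12

Occurrences land 14·i days after May 1, 2056 for i = 0, 1, 2, …
June 8, 2056 is 38 days after the start; 38 ÷ 14 = 2 remainder 10; since the remainder is 10, round up to i = 3. First occurrence in the window: #4 on June 12, 2056 (3×14 = 42 days in).
November 14, 2056 is 197 days after the start; 197 ÷ 14 = 14 remainder 1. Last occurrence in the window: #15 on November 13, 2056.
Occurrences #4 through #15: 12 in total.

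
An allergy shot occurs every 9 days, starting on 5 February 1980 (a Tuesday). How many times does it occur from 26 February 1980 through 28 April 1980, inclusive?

Occurrences land 9·i days after 5 February 1980 for i = 0, 1, 2, …
26 February 1980 is 21 days after the start; 21 ÷ 9 = 2 remainder 3; since the remainder is 3, round up to i = 3. First occurrence in the window: #4 on 3 March 1980 (3×9 = 27 days in).
28 April 1980 is 83 days after the start; 83 ÷ 9 = 9 remainder 2. Last occurrence in the window: #10 on 26 April 1980.
Occurrences #4 through #10: 7 in total.

7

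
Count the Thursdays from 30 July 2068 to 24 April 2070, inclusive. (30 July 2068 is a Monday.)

30 July 2068 is a Monday; the first Thursday on or after it is 2 August 2068 (3 days later).
From 2 August 2068 to 24 April 2070: 151 + 365 + 114 = 630 days (rest of 2068, 2069, to 24 April 2070 in 2070).
630 ÷ 7 = 90 full weeks with remainder 0, so 90 more Thursdays after the first → 91.

91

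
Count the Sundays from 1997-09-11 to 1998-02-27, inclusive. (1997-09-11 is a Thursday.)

24

1997-09-11 is a Thursday; the first Sunday on or after it is 1997-09-14 (3 days later).
From 1997-09-14 to 1998-02-27: 16 + 31 + 30 + 31 + 31 + 27 = 166 days (rest of September, October, November, December, January, February).
166 ÷ 7 = 23 full weeks with remainder 5, so 23 more Sundays after the first → 24.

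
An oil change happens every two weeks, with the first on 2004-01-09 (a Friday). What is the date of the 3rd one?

The 3rd occurrence is 2 intervals after the first: 2 × 14 = 28 days after 2004-01-09.
January has 31 days — 22 days to the end of January leaves 6.
6 days into February → 2004-02-06.

2004-02-06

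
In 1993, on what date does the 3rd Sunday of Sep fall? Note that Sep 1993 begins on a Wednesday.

Sep 1993 begins on a Wednesday, so the first Sunday is Sep 5 (4 days later).
The 3rd Sunday is 2 weeks later: 5 + 14 = 19.

Sep 19, 1993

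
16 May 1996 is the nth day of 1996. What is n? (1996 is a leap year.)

137

Days in months before May: 31 + 29 + 31 + 30 = 121.
Plus 16 days into May → day 137.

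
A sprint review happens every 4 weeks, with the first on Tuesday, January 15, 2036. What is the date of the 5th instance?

The 5th occurrence is 4 intervals after the first: 4 × 28 = 112 days after January 15, 2036.
January has 31 days — 16 days to the end of January leaves 96.
February has 29 days (67 left).
March has 31 days (36 left).
April has 30 days (6 left).
6 days into May → May 6, 2036.

May 6, 2036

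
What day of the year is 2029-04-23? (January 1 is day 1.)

113

Days in months before April: 31 + 28 + 31 = 90.
Plus 23 days into April → day 113.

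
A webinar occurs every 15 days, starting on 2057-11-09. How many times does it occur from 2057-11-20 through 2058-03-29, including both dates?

Occurrences land 15·i days after 2057-11-09 for i = 0, 1, 2, …
2057-11-20 is 11 days after the start; 11 ÷ 15 = 0 remainder 11; since the remainder is 11, round up to i = 1. First occurrence in the window: #2 on 2057-11-24 (1×15 = 15 days in).
2058-03-29 is 140 days after the start; 140 ÷ 15 = 9 remainder 5. Last occurrence in the window: #10 on 2058-03-24.
Occurrences #2 through #10: 9 in total.

9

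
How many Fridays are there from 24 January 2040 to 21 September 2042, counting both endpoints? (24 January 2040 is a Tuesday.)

139

24 January 2040 is a Tuesday; the first Friday on or after it is 27 January 2040 (3 days later).
From 27 January 2040 to 21 September 2042: 339 + 365 + 264 = 968 days (rest of 2040, 2041, to 21 September 2042 in 2042).
968 ÷ 7 = 138 full weeks with remainder 2, so 138 more Fridays after the first → 139.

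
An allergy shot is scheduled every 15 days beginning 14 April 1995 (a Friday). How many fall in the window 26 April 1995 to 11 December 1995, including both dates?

16

Occurrences land 15·i days after 14 April 1995 for i = 0, 1, 2, …
26 April 1995 is 12 days after the start; 12 ÷ 15 = 0 remainder 12; since the remainder is 12, round up to i = 1. First occurrence in the window: #2 on 29 April 1995 (1×15 = 15 days in).
11 December 1995 is 241 days after the start; 241 ÷ 15 = 16 remainder 1. Last occurrence in the window: #17 on 10 December 1995.
Occurrences #2 through #17: 16 in total.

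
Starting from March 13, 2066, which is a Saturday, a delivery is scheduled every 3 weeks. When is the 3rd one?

The 3rd occurrence is 2 intervals after the first: 2 × 21 = 42 days after March 13, 2066.
March has 31 days — 18 days to the end of March leaves 24.
24 days into April → April 24, 2066.

April 24, 2066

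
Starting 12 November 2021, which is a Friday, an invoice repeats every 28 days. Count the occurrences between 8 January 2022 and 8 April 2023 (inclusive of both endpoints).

16

Occurrences land 28·i days after 12 November 2021 for i = 0, 1, 2, …
8 January 2022 is 57 days after the start; 57 ÷ 28 = 2 remainder 1; since the remainder is 1, round up to i = 3. First occurrence in the window: #4 on 4 February 2022 (3×28 = 84 days in).
8 April 2023 is 512 days after the start; 512 ÷ 28 = 18 remainder 8. Last occurrence in the window: #19 on 31 March 2023.
Occurrences #4 through #19: 16 in total.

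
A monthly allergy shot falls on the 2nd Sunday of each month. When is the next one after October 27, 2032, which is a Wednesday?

November 14, 2032

October 2032 starts on a Friday; its first Sunday is the 3rd, so the 2nd Sunday is the 10th — October 10, 2032.
That is not after October 27, 2032, so look at November 2032.
November 2032 starts on a Monday; its first Sunday is the 7th, so the 2nd Sunday is the 14th — November 14, 2032.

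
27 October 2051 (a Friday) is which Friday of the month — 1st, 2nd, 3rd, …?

4th

Day 27 falls in week ⌈27/7⌉ of the month.
Days 1–7 hold the 1st Friday, 8–14 the 2nd, 15–21 the 3rd, 22–28 the 4th, 29–31 the 5th.
27 is in the range for the 4th.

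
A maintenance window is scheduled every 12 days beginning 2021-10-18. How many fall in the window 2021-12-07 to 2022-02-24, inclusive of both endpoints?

6

Occurrences land 12·i days after 2021-10-18 for i = 0, 1, 2, …
2021-12-07 is 50 days after the start; 50 ÷ 12 = 4 remainder 2; since the remainder is 2, round up to i = 5. First occurrence in the window: #6 on 2021-12-17 (5×12 = 60 days in).
2022-02-24 is 129 days after the start; 129 ÷ 12 = 10 remainder 9. Last occurrence in the window: #11 on 2022-02-15.
Occurrences #6 through #11: 6 in total.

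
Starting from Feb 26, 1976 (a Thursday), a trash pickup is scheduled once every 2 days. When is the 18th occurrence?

The 18th occurrence is 17 intervals after the first: 17 × 2 = 34 days after Feb 26, 1976.
Feb has 29 days — 3 days to the end of Feb leaves 31.
31 days into Mar → Mar 31, 1976.

Mar 31, 1976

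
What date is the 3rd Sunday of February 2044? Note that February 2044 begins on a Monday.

February 2044 begins on a Monday, so the first Sunday is February 7 (6 days later).
The 3rd Sunday is 2 weeks later: 7 + 14 = 21.

February 21, 2044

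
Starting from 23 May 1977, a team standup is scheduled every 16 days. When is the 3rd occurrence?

24 June 1977

The 3rd occurrence is 2 intervals after the first: 2 × 16 = 32 days after 23 May 1977.
May has 31 days — 8 days to the end of May leaves 24.
24 days into June → 24 June 1977.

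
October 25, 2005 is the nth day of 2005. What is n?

Days in months before October: 31 + 28 + 31 + 30 + 31 + 30 + 31 + 31 + 30 = 273.
Plus 25 days into October → day 298.

298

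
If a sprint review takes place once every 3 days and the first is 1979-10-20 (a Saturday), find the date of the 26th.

The 26th occurrence is 25 intervals after the first: 25 × 3 = 75 days after 1979-10-20.
October has 31 days — 11 days to the end of October leaves 64.
November has 30 days (34 left).
December has 31 days (3 left).
3 days into January → 1980-01-03.

1980-01-03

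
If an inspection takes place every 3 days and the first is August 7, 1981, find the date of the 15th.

September 18, 1981

The 15th occurrence is 14 intervals after the first: 14 × 3 = 42 days after August 7, 1981.
August has 31 days — 24 days to the end of August leaves 18.
18 days into September → September 18, 1981.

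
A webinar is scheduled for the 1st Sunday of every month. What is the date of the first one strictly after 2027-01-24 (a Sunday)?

January 2027 starts on a Friday, so its 1st Sunday is 2027-01-03 (2 days in).
That is not after 2027-01-24, so look at February 2027.
February 2027 starts on a Monday, so its 1st Sunday is 2027-02-07 (6 days in).

2027-02-07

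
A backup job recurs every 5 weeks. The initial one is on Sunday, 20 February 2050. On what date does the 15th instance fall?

The 15th occurrence is 14 intervals after the first: 14 × 35 = 490 days after 20 February 2050.
February has 28 days — 8 days to the end of February leaves 482.
From end of February to end of 2050 is 306 days (176 left).
January has 31 days (145 left).
February has 28 days (117 left).
March has 31 days (86 left).
April has 30 days (56 left).
May has 31 days (25 left).
25 days into June → 25 June 2051.

25 June 2051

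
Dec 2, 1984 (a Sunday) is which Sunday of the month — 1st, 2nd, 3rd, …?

1st

Day 2 falls in week ⌈2/7⌉ of the month.
Days 1–7 hold the 1st Sunday, 8–14 the 2nd, 15–21 the 3rd, 22–28 the 4th, 29–31 the 5th.
2 is in the range for the 1st.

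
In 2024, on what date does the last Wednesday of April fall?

The first Wednesday of April 2024 is April 3.
April 2024 has 30 days. Adding weeks: 3, 10, 17, 24 — the last one ≤ 30 is the 24th.

2024-04-24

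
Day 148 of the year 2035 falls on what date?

January has 31 days (148 − 31 = 117 remain).
February has 28 days (117 − 28 = 89 remain).
March has 31 days (89 − 31 = 58 remain).
April has 30 days (58 − 30 = 28 remain).
28 into May → May 28.

2035-05-28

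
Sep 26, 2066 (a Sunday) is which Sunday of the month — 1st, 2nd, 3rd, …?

4th

Day 26 falls in week ⌈26/7⌉ of the month.
Days 1–7 hold the 1st Sunday, 8–14 the 2nd, 15–21 the 3rd, 22–28 the 4th, 29–31 the 5th.
26 is in the range for the 4th.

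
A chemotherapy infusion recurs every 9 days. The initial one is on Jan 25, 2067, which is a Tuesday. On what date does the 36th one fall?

Dec 6, 2067

The 36th occurrence is 35 intervals after the first: 35 × 9 = 315 days after Jan 25, 2067.
Jan has 31 days — 6 days to the end of Jan leaves 309.
Feb has 28 days (281 left).
Mar has 31 days (250 left).
Apr has 30 days (220 left).
May has 31 days (189 left).
Jun has 30 days (159 left).
Jul has 31 days (128 left).
Aug has 31 days (97 left).
Sep has 30 days (67 left).
Oct has 31 days (36 left).
Nov has 30 days (6 left).
6 days into Dec → Dec 6, 2067.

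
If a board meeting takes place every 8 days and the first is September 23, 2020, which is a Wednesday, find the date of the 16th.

January 21, 2021

The 16th occurrence is 15 intervals after the first: 15 × 8 = 120 days after September 23, 2020.
September has 30 days — 7 days to the end of September leaves 113.
October has 31 days (82 left).
November has 30 days (52 left).
December has 31 days (21 left).
21 days into January → January 21, 2021.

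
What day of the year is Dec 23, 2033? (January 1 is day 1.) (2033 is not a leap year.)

Days in months before Dec: 31 + 28 + 31 + 30 + 31 + 30 + 31 + 31 + 30 + 31 + 30 = 334.
Plus 23 days into Dec → day 357.

357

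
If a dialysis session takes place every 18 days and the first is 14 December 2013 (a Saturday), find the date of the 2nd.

1 January 2014

The 2nd occurrence is 1 interval after the first: 1 × 18 = 18 days after 14 December 2013.
December has 31 days — 17 days to the end of December leaves 1.
1 day into January → 1 January 2014.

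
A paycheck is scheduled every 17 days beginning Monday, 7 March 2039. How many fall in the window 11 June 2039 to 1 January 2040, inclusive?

12

Occurrences land 17·i days after 7 March 2039 for i = 0, 1, 2, …
11 June 2039 is 96 days after the start; 96 ÷ 17 = 5 remainder 11; since the remainder is 11, round up to i = 6. First occurrence in the window: #7 on 17 June 2039 (6×17 = 102 days in).
1 January 2040 is 300 days after the start; 300 ÷ 17 = 17 remainder 11. Last occurrence in the window: #18 on 21 December 2039.
Occurrences #7 through #18: 12 in total.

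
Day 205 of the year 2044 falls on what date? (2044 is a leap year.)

January has 31 days (205 − 31 = 174 remain).
February has 29 days (174 − 29 = 145 remain).
March has 31 days (145 − 31 = 114 remain).
April has 30 days (114 − 30 = 84 remain).
May has 31 days (84 − 31 = 53 remain).
June has 30 days (53 − 30 = 23 remain).
23 into July → July 23.

23 July 2044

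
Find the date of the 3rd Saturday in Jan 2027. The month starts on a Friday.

Jan 2027 begins on a Friday, so the first Saturday is Jan 2 (1 day later).
The 3rd Saturday is 2 weeks later: 2 + 14 = 16.

Jan 16, 2027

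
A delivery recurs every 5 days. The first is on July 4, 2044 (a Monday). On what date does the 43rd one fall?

The 43rd occurrence is 42 intervals after the first: 42 × 5 = 210 days after July 4, 2044.
July has 31 days — 27 days to the end of July leaves 183.
August has 31 days (152 left).
September has 30 days (122 left).
October has 31 days (91 left).
November has 30 days (61 left).
December has 31 days (30 left).
30 days into January → January 30, 2045.

January 30, 2045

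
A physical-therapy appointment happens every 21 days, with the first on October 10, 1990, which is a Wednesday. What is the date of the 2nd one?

The 2nd occurrence is 1 interval after the first: 1 × 21 = 21 days after October 10, 1990.
21 days later is October 31, 1990.

October 31, 1990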